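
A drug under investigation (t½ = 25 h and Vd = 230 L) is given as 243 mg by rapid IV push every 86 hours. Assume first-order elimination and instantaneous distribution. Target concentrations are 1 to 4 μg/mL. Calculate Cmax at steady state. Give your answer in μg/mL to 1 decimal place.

1.2 μg/mL

τ/t½ = 86/25 ≈ 3.44, so fraction remaining f = (1/2)^(86/25) ≈ 0.0921.
At steady state, accumulation factor R = 1/(1 − e^(−kτ)) ≈ 1.1014.
Each bolus raises the concentration by D/Vd = 243/230 ≈ 1.057 μg/mL.
Cmax,ss = C₀/(1 − f) ≈ 1.057/0.9079 ≈ 1.164 μg/mL.
Peak 1.2 μg/mL vs MTC 4 μg/mL: below toxic threshold.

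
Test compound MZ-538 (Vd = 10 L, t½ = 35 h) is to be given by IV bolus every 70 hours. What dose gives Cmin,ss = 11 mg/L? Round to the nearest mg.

τ/t½ = 70/35 ≈ 2, so f = (1/2)^(70/35) ≈ 0.250000.
Cmin,ss = (D/Vd)·f/(1−f), so D = Cmin,ss·Vd·(1−f)/f.
D = 11 × 10 × (1−f)/f ≈ 11 × 10 × 3.00000 ≈ 330.00 mg.

330 mg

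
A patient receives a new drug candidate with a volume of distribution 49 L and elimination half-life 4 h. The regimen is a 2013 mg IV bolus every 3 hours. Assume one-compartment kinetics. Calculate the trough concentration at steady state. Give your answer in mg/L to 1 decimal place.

60.3 mg/L

Over one 3-h interval, 3/4 ≈ 0.75 half-lives elapse, leaving f ≈ 0.5946 of each dose.
Each bolus raises the concentration by D/Vd = 2013/49 ≈ 41.082 mg/L.
Steady-state trough Cmin,ss = C₀·f/(1−f) ≈ 41.082 × 0.5946/0.4054 ≈ 60.255 mg/L.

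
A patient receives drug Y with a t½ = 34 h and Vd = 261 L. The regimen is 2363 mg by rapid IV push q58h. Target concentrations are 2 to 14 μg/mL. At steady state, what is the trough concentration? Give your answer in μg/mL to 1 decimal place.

k = ln2/t½ = ln2/34 ≈ 0.020387 h⁻¹; fraction remaining f = e^(−kτ) = e^(−0.020387×58) ≈ 0.3065.
At steady state, accumulation factor R = 1/(1 − e^(−kτ)) ≈ 1.4420.
Single-dose peak C₀ = D/Vd = 2363/261 ≈ 9.054 μg/mL.
Steady-state peak Cmax,ss = C₀·R ≈ 9.054 × 1.4420 ≈ 13.056 μg/mL.
Steady-state trough Cmin,ss = Cmax,ss·f ≈ 13.056 × 0.3065 ≈ 4.002 μg/mL.
Trough 4.0 μg/mL vs MEC 2 μg/mL: adequate.

4.0 μg/mL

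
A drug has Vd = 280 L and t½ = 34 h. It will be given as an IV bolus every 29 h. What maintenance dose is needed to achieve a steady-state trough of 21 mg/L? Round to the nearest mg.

4740 mg

τ/t½ = 29/34 ≈ 0.85294, so f = (1/2)^(29/34) ≈ 0.553655.
Cmin,ss = (D/Vd)·f/(1−f), so D = Cmin,ss·Vd·(1−f)/f.
D = 21 × 280 × (1−f)/f ≈ 21 × 280 × 0.80618 ≈ 4740.34 mg.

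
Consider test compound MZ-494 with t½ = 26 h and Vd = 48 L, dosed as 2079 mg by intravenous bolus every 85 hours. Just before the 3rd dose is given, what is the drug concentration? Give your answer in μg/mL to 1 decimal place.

5.0 μg/mL

f = (1/2)^(τ/t½) = (1/2)^(85/26) ≈ 0.1037.
C₀ = D/Vd = 2079/48 ≈ 43.312 μg/mL.
Before the 3rd dose, 2 doses have been given. Superposition: Cmin = C₀·(f + f²).
≈ 43.312 × (0.1037 + 0.0108) ≈ 43.312 × 0.1145 ≈ 4.959 μg/mL.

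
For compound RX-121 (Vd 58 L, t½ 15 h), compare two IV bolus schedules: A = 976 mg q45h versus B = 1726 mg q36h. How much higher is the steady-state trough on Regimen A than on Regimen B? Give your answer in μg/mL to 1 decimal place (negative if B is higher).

Regimen A: f = (1/2)^(45/15) ≈ 0.1250; Cmin,ss = (976/58)·f/(1−f) ≈ 2.404 μg/mL.
Regimen B: f = (1/2)^(36/15) ≈ 0.1895; Cmin,ss = (1726/58)·f/(1−f) ≈ 6.958 μg/mL.
Difference ≈ 2.404 − 6.958 ≈ -4.554 μg/mL.

-4.6 μg/mL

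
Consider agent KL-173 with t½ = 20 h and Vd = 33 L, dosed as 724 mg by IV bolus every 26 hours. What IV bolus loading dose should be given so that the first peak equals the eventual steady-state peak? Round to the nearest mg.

1219 mg

f = (1/2)^(26/20) ≈ 0.406126; accumulation ratio R = 1/(1−f) ≈ 1.68386.
Loading dose to hit Cmax,ss on first dose: D_load = D_maint·R ≈ 724 × 1.68386 ≈ 1219.11 mg.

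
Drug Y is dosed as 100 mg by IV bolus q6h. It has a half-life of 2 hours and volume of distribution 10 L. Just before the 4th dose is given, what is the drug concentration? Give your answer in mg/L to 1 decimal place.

f = (1/2)^(τ/t½) = (1/2)^(6/2) ≈ 0.1250.
C₀ = D/Vd = 100/10 ≈ 10.000 mg/L.
Before the 4th dose, 3 doses have been given. Superposition: Cmin = C₀·(f + f² + … + f^3).
≈ 10.000 × (0.1250 + 0.0156 + 0.0020) ≈ 10.000 × 0.1426 ≈ 1.426 mg/L.

1.4 mg/L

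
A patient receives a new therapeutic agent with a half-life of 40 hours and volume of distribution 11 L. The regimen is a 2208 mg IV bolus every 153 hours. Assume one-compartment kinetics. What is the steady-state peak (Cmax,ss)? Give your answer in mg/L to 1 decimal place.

Over one 153-h interval, 153/40 ≈ 3.825 half-lives elapse, leaving f ≈ 0.0706 of each dose.
Accumulation ratio R = 1/(1 − f) ≈ 1/0.9294 ≈ 1.0760.
Each bolus raises the concentration by D/Vd = 2208/11 ≈ 200.727 mg/L.
Cmax,ss = C₀/(1 − f) ≈ 200.727/0.9294 ≈ 215.975 mg/L.

216.0 mg/L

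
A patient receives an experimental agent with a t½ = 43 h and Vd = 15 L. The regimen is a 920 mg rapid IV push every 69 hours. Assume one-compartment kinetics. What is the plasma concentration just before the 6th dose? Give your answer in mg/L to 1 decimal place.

f = (1/2)^(τ/t½) = (1/2)^(69/43) ≈ 0.3288.
C₀ = D/Vd = 920/15 ≈ 61.333 mg/L.
Before the 6th dose, 5 doses have been given. Superposition: Cmin = C₀·(f + f² + … + f^5).
≈ 61.333 × (0.3288 + 0.1081 + 0.0355 + 0.0117 + 0.0038) ≈ 61.333 × 0.4879 ≈ 29.924 mg/L.

29.9 mg/L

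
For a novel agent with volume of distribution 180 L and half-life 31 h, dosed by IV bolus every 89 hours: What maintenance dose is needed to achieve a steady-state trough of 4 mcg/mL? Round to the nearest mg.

τ/t½ = 89/31 ≈ 2.871, so f = (1/2)^(89/31) ≈ 0.136695.
Cmin,ss = (D/Vd)·f/(1−f), so D = Cmin,ss·Vd·(1−f)/f.
D = 4 × 180 × (1−f)/f ≈ 4 × 180 × 6.31556 ≈ 4547.20 mg.

4547 mg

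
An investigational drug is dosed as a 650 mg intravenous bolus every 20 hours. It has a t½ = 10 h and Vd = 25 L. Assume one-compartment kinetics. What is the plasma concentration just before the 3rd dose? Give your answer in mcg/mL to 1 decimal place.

8.1 mcg/mL

f = (1/2)^(τ/t½) = (1/2)^(20/10) ≈ 0.2500.
C₀ = D/Vd = 650/25 ≈ 26.000 mcg/mL.
Before the 3rd dose, 2 doses have been given. Superposition: Cmin = C₀·(f + f²).
≈ 26.000 × (0.2500 + 0.0625) ≈ 26.000 × 0.3125 ≈ 8.125 mcg/mL.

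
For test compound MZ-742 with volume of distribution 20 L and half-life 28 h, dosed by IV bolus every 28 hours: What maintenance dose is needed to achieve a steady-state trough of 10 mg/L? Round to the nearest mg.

200 mg

τ/t½ = 28/28 ≈ 1, so f = (1/2)^(28/28) ≈ 0.500000.
Cmin,ss = (D/Vd)·f/(1−f), so D = Cmin,ss·Vd·(1−f)/f.
D = 10 × 20 × (1−f)/f ≈ 10 × 20 × 1.00000 ≈ 200.00 mg.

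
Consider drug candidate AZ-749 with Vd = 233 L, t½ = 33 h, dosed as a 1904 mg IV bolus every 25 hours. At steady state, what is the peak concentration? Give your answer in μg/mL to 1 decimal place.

Over one 25-h interval, 25/33 ≈ 0.75758 half-lives elapse, leaving f ≈ 0.5915 of each dose.
Accumulation ratio R = 1/(1 − f) ≈ 1/0.4085 ≈ 2.4480.
Single-dose peak C₀ = D/Vd = 1904/233 ≈ 8.172 μg/mL.
Steady-state peak Cmax,ss = C₀·R ≈ 8.172 × 2.4480 ≈ 20.005 μg/mL.

20.0 μg/mL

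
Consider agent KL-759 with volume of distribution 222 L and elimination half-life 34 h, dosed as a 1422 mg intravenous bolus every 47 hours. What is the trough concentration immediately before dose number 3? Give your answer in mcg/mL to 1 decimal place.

f = (1/2)^(τ/t½) = (1/2)^(47/34) ≈ 0.3836.
C₀ = D/Vd = 1422/222 ≈ 6.405 mcg/mL.
Before the 3rd dose, 2 doses have been given. Superposition: Cmin = C₀·(f + f²).
≈ 6.405 × (0.3836 + 0.1471) ≈ 6.405 × 0.5307 ≈ 3.399 mcg/mL.

3.4 mcg/mL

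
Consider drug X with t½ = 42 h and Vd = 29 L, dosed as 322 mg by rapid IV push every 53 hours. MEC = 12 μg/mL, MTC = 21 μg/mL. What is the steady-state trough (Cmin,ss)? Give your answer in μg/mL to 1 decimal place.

Over one 53-h interval, 53/42 ≈ 1.2619 half-lives elapse, leaving f ≈ 0.4170 of each dose.
At steady state, accumulation factor R = 1/(1 − e^(−kτ)) ≈ 1.7153.
Each bolus raises the concentration by D/Vd = 322/29 ≈ 11.103 μg/mL.
Cmax,ss = C₀/(1 − f) ≈ 11.103/0.5830 ≈ 19.045 μg/mL.
Steady-state trough Cmin,ss = Cmax,ss·f ≈ 19.045 × 0.4170 ≈ 7.942 μg/mL.
Trough 7.9 μg/mL vs MEC 12 μg/mL: subtherapeutic.

7.9 μg/mL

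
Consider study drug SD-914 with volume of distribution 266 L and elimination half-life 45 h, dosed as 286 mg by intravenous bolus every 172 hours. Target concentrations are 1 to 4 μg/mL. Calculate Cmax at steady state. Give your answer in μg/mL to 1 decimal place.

k = ln2/t½ = ln2/45 ≈ 0.015403 h⁻¹; fraction remaining f = e^(−kτ) = e^(−0.015403×172) ≈ 0.0707.
At steady state, accumulation factor R = 1/(1 − e^(−kτ)) ≈ 1.0761.
Each bolus raises the concentration by D/Vd = 286/266 ≈ 1.075 μg/mL.
Cmax,ss = C₀/(1 − f) ≈ 1.075/0.9293 ≈ 1.157 μg/mL.
Peak 1.2 μg/mL vs MTC 4 μg/mL: below toxic threshold.

1.2 μg/mL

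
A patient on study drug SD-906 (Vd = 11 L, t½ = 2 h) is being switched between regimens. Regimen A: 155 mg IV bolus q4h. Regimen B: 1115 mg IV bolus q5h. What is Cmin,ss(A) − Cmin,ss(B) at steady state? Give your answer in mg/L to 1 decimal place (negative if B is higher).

Regimen A: f = (1/2)^(4/2) ≈ 0.2500; Cmin,ss = (155/11)·f/(1−f) ≈ 4.697 mg/L.
Regimen B: f = (1/2)^(5/2) ≈ 0.1768; Cmin,ss = (1115/11)·f/(1−f) ≈ 21.770 mg/L.
Difference ≈ 4.697 − 21.770 ≈ -17.073 mg/L.

-17.1 mg/L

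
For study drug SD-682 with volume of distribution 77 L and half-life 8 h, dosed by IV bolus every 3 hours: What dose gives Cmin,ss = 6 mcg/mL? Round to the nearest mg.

τ/t½ = 3/8 ≈ 0.375, so f = (1/2)^(3/8) ≈ 0.771105.
Cmin,ss = (D/Vd)·f/(1−f), so D = Cmin,ss·Vd·(1−f)/f.
D = 6 × 77 × (1−f)/f ≈ 6 × 77 × 0.29684 ≈ 137.14 mg.

137 mg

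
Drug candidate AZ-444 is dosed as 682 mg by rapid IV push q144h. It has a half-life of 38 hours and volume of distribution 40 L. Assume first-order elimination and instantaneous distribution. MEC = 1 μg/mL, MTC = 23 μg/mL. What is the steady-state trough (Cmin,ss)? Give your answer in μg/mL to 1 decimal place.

1.3 μg/mL

Over one 144-h interval, 144/38 ≈ 3.7895 half-lives elapse, leaving f ≈ 0.0723 of each dose.
Single-dose peak C₀ = D/Vd = 682/40 ≈ 17.050 μg/mL.
Steady-state trough Cmin,ss = C₀·f/(1−f) ≈ 17.050 × 0.0723/0.9277 ≈ 1.329 μg/mL.
Trough 1.3 μg/mL vs MEC 1 μg/mL: adequate.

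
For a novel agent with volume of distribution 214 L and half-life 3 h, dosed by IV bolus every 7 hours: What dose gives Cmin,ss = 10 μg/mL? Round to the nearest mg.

τ/t½ = 7/3 ≈ 2.3333, so f = (1/2)^(7/3) ≈ 0.198425.
Cmin,ss = (D/Vd)·f/(1−f), so D = Cmin,ss·Vd·(1−f)/f.
D = 10 × 214 × (1−f)/f ≈ 10 × 214 × 4.03969 ≈ 8644.94 mg.

8645 mg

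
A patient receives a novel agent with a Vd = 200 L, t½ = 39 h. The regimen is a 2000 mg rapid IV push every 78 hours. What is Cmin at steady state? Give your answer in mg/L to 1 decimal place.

The dosing interval is 2 half-lives, so f = 2^(−2) = 0.25.
At steady state, R = 1/(1 − 0.25) = 4/3.
Single-dose peak C₀ = D/Vd = 2000/200 = 10 mg/L.
Steady-state peak Cmax,ss = C₀·R = 10 × 4/3 ≈ 13.333 mg/L.
Steady-state trough Cmin,ss = Cmax,ss·f ≈ 13.333 × 0.25 ≈ 3.333 mg/L.

3.3 mg/L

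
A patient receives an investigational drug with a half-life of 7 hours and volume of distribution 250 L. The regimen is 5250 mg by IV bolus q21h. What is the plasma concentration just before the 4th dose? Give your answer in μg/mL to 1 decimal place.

3.0 μg/mL

f = (1/2)^(τ/t½) = (1/2)^(21/7) ≈ 0.1250.
C₀ = D/Vd = 5250/250 ≈ 21.000 μg/mL.
Before the 4th dose, 3 doses have been given. Superposition: Cmin = C₀·(f + f² + … + f^3).
≈ 21.000 × (0.1250 + 0.0156 + 0.0020) ≈ 21.000 × 0.1426 ≈ 2.995 μg/mL.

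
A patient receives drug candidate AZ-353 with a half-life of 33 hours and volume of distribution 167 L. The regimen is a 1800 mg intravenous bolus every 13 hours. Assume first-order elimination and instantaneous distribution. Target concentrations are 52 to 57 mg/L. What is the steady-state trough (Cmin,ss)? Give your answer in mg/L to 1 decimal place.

34.3 mg/L

τ/t½ = 13/33 ≈ 0.39394, so fraction remaining f = (1/2)^(13/33) ≈ 0.7610.
At steady state, accumulation factor R = 1/(1 − e^(−kτ)) ≈ 4.1841.
Each bolus raises the concentration by D/Vd = 1800/167 ≈ 10.778 mg/L.
Cmax,ss = C₀/(1 − f) ≈ 10.778/0.2390 ≈ 45.096 mg/L.
Steady-state trough Cmin,ss = Cmax,ss·f ≈ 45.096 × 0.7610 ≈ 34.318 mg/L.
Trough 34.3 mg/L vs MEC 52 mg/L: subtherapeutic.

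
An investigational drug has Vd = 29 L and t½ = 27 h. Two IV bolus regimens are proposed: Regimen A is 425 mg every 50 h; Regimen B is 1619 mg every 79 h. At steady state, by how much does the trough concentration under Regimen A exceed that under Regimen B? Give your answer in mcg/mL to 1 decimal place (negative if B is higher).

-2.8 mcg/mL

Regimen A: f = (1/2)^(50/27) ≈ 0.2770; Cmin,ss = (425/29)·f/(1−f) ≈ 5.615 mcg/mL.
Regimen B: f = (1/2)^(79/27) ≈ 0.1316; Cmin,ss = (1619/29)·f/(1−f) ≈ 8.460 mcg/mL.
Difference ≈ 5.615 − 8.460 ≈ -2.845 mcg/mL.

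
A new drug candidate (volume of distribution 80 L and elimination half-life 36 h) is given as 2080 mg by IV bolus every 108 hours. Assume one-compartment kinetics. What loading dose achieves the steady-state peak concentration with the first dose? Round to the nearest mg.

2377 mg

f = (1/2)^(108/36) ≈ 0.125000; accumulation ratio R = 1/(1−f) ≈ 1.14286.
Loading dose to hit Cmax,ss on first dose: D_load = D_maint·R ≈ 2080 × 1.14286 ≈ 2377.15 mg.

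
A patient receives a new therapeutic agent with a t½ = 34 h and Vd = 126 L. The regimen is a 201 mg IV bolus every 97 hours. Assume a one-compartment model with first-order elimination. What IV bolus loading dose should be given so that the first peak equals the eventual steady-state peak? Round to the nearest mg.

233 mg

f = (1/2)^(97/34) ≈ 0.138414; accumulation ratio R = 1/(1−f) ≈ 1.16065.
Loading dose to hit Cmax,ss on first dose: D_load = D_maint·R ≈ 201 × 1.16065 ≈ 233.29 mg.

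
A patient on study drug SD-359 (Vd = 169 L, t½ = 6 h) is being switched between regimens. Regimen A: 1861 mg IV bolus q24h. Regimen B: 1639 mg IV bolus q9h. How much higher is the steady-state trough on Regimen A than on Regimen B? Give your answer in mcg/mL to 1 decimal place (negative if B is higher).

Regimen A: f = (1/2)^(24/6) ≈ 0.0625; Cmin,ss = (1861/169)·f/(1−f) ≈ 0.734 mcg/mL.
Regimen B: f = (1/2)^(9/6) ≈ 0.3536; Cmin,ss = (1639/169)·f/(1−f) ≈ 5.305 mcg/mL.
Difference ≈ 0.734 − 5.305 ≈ -4.571 mcg/mL.

-4.6 mcg/mL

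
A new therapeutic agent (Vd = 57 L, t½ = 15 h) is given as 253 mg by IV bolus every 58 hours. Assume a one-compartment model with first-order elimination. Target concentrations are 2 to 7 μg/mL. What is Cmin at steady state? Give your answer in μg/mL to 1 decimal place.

0.3 μg/mL

Over one 58-h interval, 58/15 ≈ 3.8667 half-lives elapse, leaving f ≈ 0.0686 of each dose.
Accumulation ratio R = 1/(1 − f) ≈ 1/0.9314 ≈ 1.0737.
Single-dose peak C₀ = D/Vd = 253/57 ≈ 4.439 μg/mL.
Steady-state peak Cmax,ss = C₀·R ≈ 4.439 × 1.0737 ≈ 4.766 μg/mL.
One interval later, Cmin,ss = Cmax,ss·e^(−kτ) ≈ 4.766 × 0.0686 ≈ 0.327 μg/mL.
Trough 0.3 μg/mL vs MEC 2 μg/mL: subtherapeutic.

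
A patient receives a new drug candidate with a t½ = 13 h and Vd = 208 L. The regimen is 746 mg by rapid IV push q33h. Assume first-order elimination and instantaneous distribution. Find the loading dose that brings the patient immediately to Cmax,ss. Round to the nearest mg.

901 mg

f = (1/2)^(33/13) ≈ 0.172126; accumulation ratio R = 1/(1−f) ≈ 1.20791.
Loading dose to hit Cmax,ss on first dose: D_load = D_maint·R ≈ 746 × 1.20791 ≈ 901.10 mg.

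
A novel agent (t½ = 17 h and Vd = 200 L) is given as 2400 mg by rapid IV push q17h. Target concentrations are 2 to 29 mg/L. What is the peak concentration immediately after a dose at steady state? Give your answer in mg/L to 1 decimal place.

24.0 mg/L

The dosing interval is 1 half-life, so f = 2^(−1) = 0.5.
At steady state, R = 1/(1 − 0.5) = 2/1.
Single-dose peak C₀ = D/Vd = 2400/200 = 12 mg/L.
Steady-state peak Cmax,ss = C₀·R = 12 × 2/1 ≈ 24.000 mg/L.
Peak 24.0 mg/L vs MTC 29 mg/L: below toxic threshold.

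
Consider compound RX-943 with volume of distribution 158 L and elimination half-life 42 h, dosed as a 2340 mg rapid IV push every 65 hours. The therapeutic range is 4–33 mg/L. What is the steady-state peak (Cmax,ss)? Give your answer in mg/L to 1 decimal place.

22.5 mg/L

Over one 65-h interval, 65/42 ≈ 1.5476 half-lives elapse, leaving f ≈ 0.3421 of each dose.
At steady state, accumulation factor R = 1/(1 − e^(−kτ)) ≈ 1.5200.
Single-dose peak C₀ = D/Vd = 2340/158 ≈ 14.810 mg/L.
Steady-state peak Cmax,ss = C₀·R ≈ 14.810 × 1.5200 ≈ 22.511 mg/L.
Peak 22.5 mg/L vs MTC 33 mg/L: below toxic threshold.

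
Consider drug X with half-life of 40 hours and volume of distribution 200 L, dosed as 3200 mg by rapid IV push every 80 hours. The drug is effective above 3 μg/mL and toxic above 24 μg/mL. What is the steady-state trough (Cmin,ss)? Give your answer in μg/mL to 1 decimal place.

5.3 μg/mL

τ = 80 h = 2 half-lives, so f = (1/2)^2 = 0.25.
Accumulation ratio R = 1/(1 − f) = 1/0.75 = 4/3.
Single-dose peak C₀ = D/Vd = 3200/200 = 16 μg/mL.
Steady-state peak Cmax,ss = C₀·R = 16 × 4/3 ≈ 21.333 μg/mL.
Steady-state trough Cmin,ss = Cmax,ss·f ≈ 21.333 × 0.25 ≈ 5.333 μg/mL.
Trough 5.3 μg/mL vs MEC 3 μg/mL: adequate.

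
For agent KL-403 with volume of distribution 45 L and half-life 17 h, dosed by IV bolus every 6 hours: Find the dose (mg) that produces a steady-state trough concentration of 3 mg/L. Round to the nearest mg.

37 mg

τ/t½ = 6/17 ≈ 0.35294, so f = (1/2)^(6/17) ≈ 0.782986.
Cmin,ss = (D/Vd)·f/(1−f), so D = Cmin,ss·Vd·(1−f)/f.
D = 3 × 45 × (1−f)/f ≈ 3 × 45 × 0.27716 ≈ 37.42 mg.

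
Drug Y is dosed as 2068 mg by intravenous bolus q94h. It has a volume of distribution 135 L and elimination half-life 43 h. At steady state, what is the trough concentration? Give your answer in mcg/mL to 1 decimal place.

τ/t½ = 94/43 ≈ 2.186, so fraction remaining f = (1/2)^(94/43) ≈ 0.2198.
Accumulation ratio R = 1/(1 − f) ≈ 1/0.7802 ≈ 1.2817.
Each bolus raises the concentration by D/Vd = 2068/135 ≈ 15.319 mcg/mL.
Steady-state peak Cmax,ss = C₀·R ≈ 15.319 × 1.2817 ≈ 19.634 mcg/mL.
One interval later, Cmin,ss = Cmax,ss·e^(−kτ) ≈ 19.634 × 0.2198 ≈ 4.316 mcg/mL.

4.3 mcg/mL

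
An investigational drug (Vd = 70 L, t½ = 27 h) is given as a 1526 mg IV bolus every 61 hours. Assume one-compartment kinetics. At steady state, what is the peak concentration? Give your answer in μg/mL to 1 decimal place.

27.6 μg/mL

Over one 61-h interval, 61/27 ≈ 2.2593 half-lives elapse, leaving f ≈ 0.2089 of each dose.
At steady state, accumulation factor R = 1/(1 − e^(−kτ)) ≈ 1.2641.
Each bolus raises the concentration by D/Vd = 1526/70 ≈ 21.800 μg/mL.
Steady-state peak Cmax,ss = C₀·R ≈ 21.800 × 1.2641 ≈ 27.557 μg/mL.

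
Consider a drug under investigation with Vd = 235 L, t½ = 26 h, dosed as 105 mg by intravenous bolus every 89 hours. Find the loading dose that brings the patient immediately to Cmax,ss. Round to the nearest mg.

f = (1/2)^(89/26) ≈ 0.093229; accumulation ratio R = 1/(1−f) ≈ 1.10281.
Loading dose to hit Cmax,ss on first dose: D_load = D_maint·R ≈ 105 × 1.10281 ≈ 115.80 mg.

116 mg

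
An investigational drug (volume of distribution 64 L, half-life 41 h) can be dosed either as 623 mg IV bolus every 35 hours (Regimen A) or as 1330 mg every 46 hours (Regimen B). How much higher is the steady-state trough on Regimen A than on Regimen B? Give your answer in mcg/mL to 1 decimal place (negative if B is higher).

-5.6 mcg/mL

Regimen A: f = (1/2)^(35/41) ≈ 0.5534; Cmin,ss = (623/64)·f/(1−f) ≈ 12.062 mcg/mL.
Regimen B: f = (1/2)^(46/41) ≈ 0.4595; Cmin,ss = (1330/64)·f/(1−f) ≈ 17.667 mcg/mL.
Difference ≈ 12.062 − 17.667 ≈ -5.605 mcg/mL.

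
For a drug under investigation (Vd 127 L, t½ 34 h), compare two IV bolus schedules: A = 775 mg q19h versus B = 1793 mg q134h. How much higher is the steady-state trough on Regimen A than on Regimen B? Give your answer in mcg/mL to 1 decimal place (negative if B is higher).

Regimen A: f = (1/2)^(19/34) ≈ 0.6789; Cmin,ss = (775/127)·f/(1−f) ≈ 12.902 mcg/mL.
Regimen B: f = (1/2)^(134/34) ≈ 0.0651; Cmin,ss = (1793/127)·f/(1−f) ≈ 0.983 mcg/mL.
Difference ≈ 12.902 − 0.983 ≈ 11.919 mcg/mL.

11.9 mcg/mL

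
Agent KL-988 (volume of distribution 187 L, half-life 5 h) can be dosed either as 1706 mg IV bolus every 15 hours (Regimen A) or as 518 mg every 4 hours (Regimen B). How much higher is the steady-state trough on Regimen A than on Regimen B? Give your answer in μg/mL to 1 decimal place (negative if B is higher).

Regimen A: f = (1/2)^(15/5) ≈ 0.1250; Cmin,ss = (1706/187)·f/(1−f) ≈ 1.303 μg/mL.
Regimen B: f = (1/2)^(4/5) ≈ 0.5743; Cmin,ss = (518/187)·f/(1−f) ≈ 3.737 μg/mL.
Difference ≈ 1.303 − 3.737 ≈ -2.434 μg/mL.

-2.4 μg/mL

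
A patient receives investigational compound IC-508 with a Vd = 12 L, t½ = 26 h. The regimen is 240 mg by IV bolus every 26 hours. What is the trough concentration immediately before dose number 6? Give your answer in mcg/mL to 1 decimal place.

19.4 mcg/mL

f = (1/2)^(τ/t½) = (1/2)^(26/26) ≈ 0.5000.
C₀ = D/Vd = 240/12 ≈ 20.000 mcg/mL.
Before the 6th dose, 5 doses have been given. Superposition: Cmin = C₀·(f + f² + … + f^5).
≈ 20.000 × (0.5000 + 0.2500 + 0.1250 + 0.0625 + 0.0313) ≈ 20.000 × 0.9688 ≈ 19.376 mcg/mL.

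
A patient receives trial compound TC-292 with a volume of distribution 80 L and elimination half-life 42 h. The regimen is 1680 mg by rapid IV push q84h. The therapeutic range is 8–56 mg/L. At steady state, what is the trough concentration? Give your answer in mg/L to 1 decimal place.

τ = 84 h = 2 half-lives, so f = (1/2)^2 = 0.25.
Accumulation ratio R = 1/(1 − f) = 1/0.75 = 4/3.
Single-dose peak C₀ = D/Vd = 1680/80 = 21 mg/L.
Steady-state peak Cmax,ss = C₀·R = 21 × 4/3 ≈ 28.000 mg/L.
Steady-state trough Cmin,ss = Cmax,ss·f ≈ 28.000 × 0.25 ≈ 7.000 mg/L.
Trough 7.0 mg/L vs MEC 8 mg/L: subtherapeutic.

7.0 mg/L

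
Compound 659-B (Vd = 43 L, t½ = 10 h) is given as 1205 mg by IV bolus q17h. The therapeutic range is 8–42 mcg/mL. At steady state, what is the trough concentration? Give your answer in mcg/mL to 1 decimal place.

12.5 mcg/mL

Over one 17-h interval, 17/10 ≈ 1.7 half-lives elapse, leaving f ≈ 0.3078 of each dose.
Each bolus raises the concentration by D/Vd = 1205/43 ≈ 28.023 mcg/mL.
Steady-state trough Cmin,ss = C₀·f/(1−f) ≈ 28.023 × 0.3078/0.6922 ≈ 12.461 mcg/mL.
Trough 12.5 mcg/mL vs MEC 8 mcg/mL: adequate.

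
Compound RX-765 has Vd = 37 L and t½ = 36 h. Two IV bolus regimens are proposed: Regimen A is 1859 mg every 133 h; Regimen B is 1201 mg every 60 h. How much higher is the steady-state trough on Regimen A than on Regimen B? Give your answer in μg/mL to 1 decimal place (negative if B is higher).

Regimen A: f = (1/2)^(133/36) ≈ 0.0772; Cmin,ss = (1859/37)·f/(1−f) ≈ 4.203 μg/mL.
Regimen B: f = (1/2)^(60/36) ≈ 0.3150; Cmin,ss = (1201/37)·f/(1−f) ≈ 14.927 μg/mL.
Difference ≈ 4.203 − 14.927 ≈ -10.724 μg/mL.

-10.7 μg/mL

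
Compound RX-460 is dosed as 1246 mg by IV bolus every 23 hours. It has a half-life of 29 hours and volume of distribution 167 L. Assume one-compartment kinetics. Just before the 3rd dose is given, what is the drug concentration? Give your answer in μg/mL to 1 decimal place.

6.8 μg/mL

f = (1/2)^(τ/t½) = (1/2)^(23/29) ≈ 0.5771.
C₀ = D/Vd = 1246/167 ≈ 7.461 μg/mL.
Before the 3rd dose, 2 doses have been given. Superposition: Cmin = C₀·(f + f²).
≈ 7.461 × (0.5771 + 0.3330) ≈ 7.461 × 0.9101 ≈ 6.790 μg/mL.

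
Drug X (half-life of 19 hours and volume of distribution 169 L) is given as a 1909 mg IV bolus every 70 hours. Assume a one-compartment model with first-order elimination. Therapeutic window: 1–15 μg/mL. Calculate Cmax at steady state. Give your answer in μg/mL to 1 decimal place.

Over one 70-h interval, 70/19 ≈ 3.6842 half-lives elapse, leaving f ≈ 0.0778 of each dose.
At steady state, accumulation factor R = 1/(1 − e^(−kτ)) ≈ 1.0844.
Each bolus raises the concentration by D/Vd = 1909/169 ≈ 11.296 μg/mL.
Steady-state peak Cmax,ss = C₀·R ≈ 11.296 × 1.0844 ≈ 12.249 μg/mL.
Peak 12.2 μg/mL vs MTC 15 μg/mL: below toxic threshold.

12.2 μg/mL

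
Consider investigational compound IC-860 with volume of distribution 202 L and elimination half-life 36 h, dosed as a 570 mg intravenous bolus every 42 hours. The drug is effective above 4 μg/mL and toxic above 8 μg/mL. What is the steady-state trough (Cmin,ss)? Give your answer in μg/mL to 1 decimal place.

2.3 μg/mL

τ/t½ = 42/36 ≈ 1.1667, so fraction remaining f = (1/2)^(42/36) ≈ 0.4454.
Each bolus raises the concentration by D/Vd = 570/202 ≈ 2.822 μg/mL.
Steady-state trough Cmin,ss = C₀·f/(1−f) ≈ 2.822 × 0.4454/0.5546 ≈ 2.266 μg/mL.
Trough 2.3 μg/mL vs MEC 4 μg/mL: subtherapeutic.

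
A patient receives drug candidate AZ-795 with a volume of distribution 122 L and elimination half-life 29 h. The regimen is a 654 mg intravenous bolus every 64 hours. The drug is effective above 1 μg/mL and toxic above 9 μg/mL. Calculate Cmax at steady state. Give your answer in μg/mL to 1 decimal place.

k = ln2/t½ = ln2/29 ≈ 0.023902 h⁻¹; fraction remaining f = e^(−kτ) = e^(−0.023902×64) ≈ 0.2166.
At steady state, accumulation factor R = 1/(1 − e^(−kτ)) ≈ 1.2765.
Each bolus raises the concentration by D/Vd = 654/122 ≈ 5.361 μg/mL.
Cmax,ss = C₀/(1 − f) ≈ 5.361/0.7834 ≈ 6.843 μg/mL.
Peak 6.8 μg/mL vs MTC 9 μg/mL: below toxic threshold.

6.8 μg/mL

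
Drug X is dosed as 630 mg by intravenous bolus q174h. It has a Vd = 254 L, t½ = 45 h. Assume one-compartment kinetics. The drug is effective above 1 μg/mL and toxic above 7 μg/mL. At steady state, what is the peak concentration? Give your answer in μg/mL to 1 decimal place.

2.7 μg/mL

τ/t½ = 174/45 ≈ 3.8667, so fraction remaining f = (1/2)^(174/45) ≈ 0.0686.
Accumulation ratio R = 1/(1 − f) ≈ 1/0.9314 ≈ 1.0737.
Each bolus raises the concentration by D/Vd = 630/254 ≈ 2.480 μg/mL.
Steady-state peak Cmax,ss = C₀·R ≈ 2.480 × 1.0737 ≈ 2.663 μg/mL.
Peak 2.7 μg/mL vs MTC 7 μg/mL: below toxic threshold.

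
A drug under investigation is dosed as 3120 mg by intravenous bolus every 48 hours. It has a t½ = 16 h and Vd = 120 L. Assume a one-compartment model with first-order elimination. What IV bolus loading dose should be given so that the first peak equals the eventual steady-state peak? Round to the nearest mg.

f = (1/2)^(48/16) ≈ 0.125000; accumulation ratio R = 1/(1−f) ≈ 1.14286.
Loading dose to hit Cmax,ss on first dose: D_load = D_maint·R ≈ 3120 × 1.14286 ≈ 3565.72 mg.

3566 mg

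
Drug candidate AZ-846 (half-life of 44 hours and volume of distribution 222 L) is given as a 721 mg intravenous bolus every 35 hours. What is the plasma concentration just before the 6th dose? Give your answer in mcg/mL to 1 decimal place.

f = (1/2)^(τ/t½) = (1/2)^(35/44) ≈ 0.5762.
C₀ = D/Vd = 721/222 ≈ 3.248 mcg/mL.
Before the 6th dose, 5 doses have been given. Superposition: Cmin = C₀·(f + f² + … + f^5).
≈ 3.248 × (0.5762 + 0.3320 + 0.1913 + 0.1102 + 0.0635) ≈ 3.248 × 1.2732 ≈ 4.135 mcg/mL.

4.1 mcg/mL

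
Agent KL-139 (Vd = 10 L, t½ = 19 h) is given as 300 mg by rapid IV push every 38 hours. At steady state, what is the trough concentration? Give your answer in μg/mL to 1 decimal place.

The dosing interval is 2 half-lives, so f = 2^(−2) = 0.25.
At steady state, R = 1/(1 − 0.25) = 4/3.
Single-dose peak C₀ = D/Vd = 300/10 = 30 μg/mL.
Steady-state peak Cmax,ss = C₀·R = 30 × 4/3 ≈ 40.000 μg/mL.
Steady-state trough Cmin,ss = Cmax,ss·f ≈ 40.000 × 0.25 ≈ 10.000 μg/mL.

10.0 μg/mL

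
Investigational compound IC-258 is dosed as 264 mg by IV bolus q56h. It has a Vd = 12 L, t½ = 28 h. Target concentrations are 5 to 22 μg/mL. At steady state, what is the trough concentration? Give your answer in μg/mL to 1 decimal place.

7.3 μg/mL

The dosing interval is 2 half-lives, so f = 2^(−2) = 0.25.
Accumulation ratio R = 1/(1 − f) = 1/0.75 = 4/3.
Single-dose peak C₀ = D/Vd = 264/12 = 22 μg/mL.
Steady-state peak Cmax,ss = C₀·R = 22 × 4/3 ≈ 29.333 μg/mL.
Steady-state trough Cmin,ss = Cmax,ss·f ≈ 29.333 × 0.25 ≈ 7.333 μg/mL.
Trough 7.3 μg/mL vs MEC 5 μg/mL: adequate.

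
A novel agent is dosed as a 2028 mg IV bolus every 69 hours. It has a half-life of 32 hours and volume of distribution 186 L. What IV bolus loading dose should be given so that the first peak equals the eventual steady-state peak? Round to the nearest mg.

f = (1/2)^(69/32) ≈ 0.224339; accumulation ratio R = 1/(1−f) ≈ 1.28922.
Loading dose to hit Cmax,ss on first dose: D_load = D_maint·R ≈ 2028 × 1.28922 ≈ 2614.54 mg.

2615 mg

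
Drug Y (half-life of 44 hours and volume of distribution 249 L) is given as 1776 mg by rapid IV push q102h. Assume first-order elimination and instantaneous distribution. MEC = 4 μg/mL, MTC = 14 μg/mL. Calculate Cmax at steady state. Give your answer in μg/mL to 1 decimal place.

8.9 μg/mL

τ/t½ = 102/44 ≈ 2.3182, so fraction remaining f = (1/2)^(102/44) ≈ 0.2005.
At steady state, accumulation factor R = 1/(1 − e^(−kτ)) ≈ 1.2508.
Each bolus raises the concentration by D/Vd = 1776/249 ≈ 7.133 μg/mL.
Steady-state peak Cmax,ss = C₀·R ≈ 7.133 × 1.2508 ≈ 8.922 μg/mL.
Peak 8.9 μg/mL vs MTC 14 μg/mL: below toxic threshold.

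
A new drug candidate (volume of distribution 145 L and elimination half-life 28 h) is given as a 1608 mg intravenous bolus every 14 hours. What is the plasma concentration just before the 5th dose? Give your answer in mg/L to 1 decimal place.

20.1 mg/L

f = (1/2)^(τ/t½) = (1/2)^(14/28) ≈ 0.7071.
C₀ = D/Vd = 1608/145 ≈ 11.090 mg/L.
Before the 5th dose, 4 doses have been given. Superposition: Cmin = C₀·(f + f² + … + f^4).
≈ 11.090 × (0.7071 + 0.5000 + 0.3535 + 0.2500) ≈ 11.090 × 1.8106 ≈ 20.080 mg/L.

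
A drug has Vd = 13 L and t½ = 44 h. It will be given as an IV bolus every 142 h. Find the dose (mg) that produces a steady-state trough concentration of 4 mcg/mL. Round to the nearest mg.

435 mg

τ/t½ = 142/44 ≈ 3.2273, so f = (1/2)^(142/44) ≈ 0.106781.
Cmin,ss = (D/Vd)·f/(1−f), so D = Cmin,ss·Vd·(1−f)/f.
D = 4 × 13 × (1−f)/f ≈ 4 × 13 × 8.36496 ≈ 434.98 mg.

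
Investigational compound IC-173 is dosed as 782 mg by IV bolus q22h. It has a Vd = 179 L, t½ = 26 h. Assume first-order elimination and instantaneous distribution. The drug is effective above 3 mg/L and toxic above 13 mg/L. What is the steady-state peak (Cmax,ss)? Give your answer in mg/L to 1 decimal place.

Over one 22-h interval, 22/26 ≈ 0.84615 half-lives elapse, leaving f ≈ 0.5563 of each dose.
Accumulation ratio R = 1/(1 − f) ≈ 1/0.4437 ≈ 2.2538.
Each bolus raises the concentration by D/Vd = 782/179 ≈ 4.369 mg/L.
Cmax,ss = C₀/(1 − f) ≈ 4.369/0.4437 ≈ 9.847 mg/L.
Peak 9.8 mg/L vs MTC 13 mg/L: below toxic threshold.

9.8 mg/L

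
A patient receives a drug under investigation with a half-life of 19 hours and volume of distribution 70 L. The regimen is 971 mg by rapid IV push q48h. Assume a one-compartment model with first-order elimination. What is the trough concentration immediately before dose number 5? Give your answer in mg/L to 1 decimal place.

2.9 mg/L

f = (1/2)^(τ/t½) = (1/2)^(48/19) ≈ 0.1736.
C₀ = D/Vd = 971/70 ≈ 13.871 mg/L.
Before the 5th dose, 4 doses have been given. Superposition: Cmin = C₀·(f + f² + … + f^4).
≈ 13.871 × (0.1736 + 0.0301 + 0.0052 + 0.0009) ≈ 13.871 × 0.2098 ≈ 2.910 mg/L.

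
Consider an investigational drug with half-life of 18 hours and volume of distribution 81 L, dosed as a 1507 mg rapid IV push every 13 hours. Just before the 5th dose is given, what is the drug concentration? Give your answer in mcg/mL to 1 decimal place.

24.8 mcg/mL

f = (1/2)^(τ/t½) = (1/2)^(13/18) ≈ 0.6062.
C₀ = D/Vd = 1507/81 ≈ 18.605 mcg/mL.
Before the 5th dose, 4 doses have been given. Superposition: Cmin = C₀·(f + f² + … + f^4).
≈ 18.605 × (0.6062 + 0.3675 + 0.2228 + 0.1350) ≈ 18.605 × 1.3315 ≈ 24.773 mcg/mL.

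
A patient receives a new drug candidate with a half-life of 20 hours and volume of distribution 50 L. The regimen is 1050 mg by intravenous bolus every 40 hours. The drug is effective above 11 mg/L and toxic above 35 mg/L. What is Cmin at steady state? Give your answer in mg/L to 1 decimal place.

7.0 mg/L

The dosing interval is 2 half-lives, so f = 2^(−2) = 0.25.
At steady state, R = 1/(1 − 0.25) = 4/3.
Single-dose peak C₀ = D/Vd = 1050/50 = 21 mg/L.
Steady-state peak Cmax,ss = C₀·R = 21 × 4/3 ≈ 28.000 mg/L.
Steady-state trough Cmin,ss = Cmax,ss·f ≈ 28.000 × 0.25 ≈ 7.000 mg/L.
Trough 7.0 mg/L vs MEC 11 mg/L: subtherapeutic.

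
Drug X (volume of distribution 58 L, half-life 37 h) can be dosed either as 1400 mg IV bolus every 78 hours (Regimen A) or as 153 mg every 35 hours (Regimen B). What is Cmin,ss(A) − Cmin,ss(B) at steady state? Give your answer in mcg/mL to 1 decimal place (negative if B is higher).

Regimen A: f = (1/2)^(78/37) ≈ 0.2320; Cmin,ss = (1400/58)·f/(1−f) ≈ 7.292 mcg/mL.
Regimen B: f = (1/2)^(35/37) ≈ 0.5191; Cmin,ss = (153/58)·f/(1−f) ≈ 2.847 mcg/mL.
Difference ≈ 7.292 − 2.847 ≈ 4.445 mcg/mL.

4.4 mcg/mL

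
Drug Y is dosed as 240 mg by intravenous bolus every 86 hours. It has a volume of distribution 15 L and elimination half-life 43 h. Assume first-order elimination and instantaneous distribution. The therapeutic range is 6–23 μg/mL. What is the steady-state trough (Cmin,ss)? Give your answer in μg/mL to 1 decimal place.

τ = 86 h = 2 half-lives, so f = (1/2)^2 = 0.25.
Accumulation ratio R = 1/(1 − f) = 1/0.75 = 4/3.
Single-dose peak C₀ = D/Vd = 240/15 = 16 μg/mL.
Steady-state peak Cmax,ss = C₀·R = 16 × 4/3 ≈ 21.333 μg/mL.
Steady-state trough Cmin,ss = Cmax,ss·f ≈ 21.333 × 0.25 ≈ 5.333 μg/mL.
Trough 5.3 μg/mL vs MEC 6 μg/mL: subtherapeutic.

5.3 μg/mL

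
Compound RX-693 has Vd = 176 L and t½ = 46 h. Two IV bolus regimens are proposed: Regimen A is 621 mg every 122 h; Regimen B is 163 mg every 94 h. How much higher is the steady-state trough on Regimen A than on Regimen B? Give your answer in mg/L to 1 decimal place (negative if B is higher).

0.4 mg/L

Regimen A: f = (1/2)^(122/46) ≈ 0.1591; Cmin,ss = (621/176)·f/(1−f) ≈ 0.668 mg/L.
Regimen B: f = (1/2)^(94/46) ≈ 0.2426; Cmin,ss = (163/176)·f/(1−f) ≈ 0.297 mg/L.
Difference ≈ 0.668 − 0.297 ≈ 0.371 mg/L.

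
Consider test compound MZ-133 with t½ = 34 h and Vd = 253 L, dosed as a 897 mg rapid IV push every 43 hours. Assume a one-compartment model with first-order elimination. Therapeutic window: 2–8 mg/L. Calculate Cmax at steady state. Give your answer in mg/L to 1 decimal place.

k = ln2/t½ = ln2/34 ≈ 0.020387 h⁻¹; fraction remaining f = e^(−kτ) = e^(−0.020387×43) ≈ 0.4162.
Accumulation ratio R = 1/(1 − f) ≈ 1/0.5838 ≈ 1.7129.
Single-dose peak C₀ = D/Vd = 897/253 ≈ 3.545 mg/L.
Steady-state peak Cmax,ss = C₀·R ≈ 3.545 × 1.7129 ≈ 6.072 mg/L.
Peak 6.1 mg/L vs MTC 8 mg/L: below toxic threshold.

6.1 mg/L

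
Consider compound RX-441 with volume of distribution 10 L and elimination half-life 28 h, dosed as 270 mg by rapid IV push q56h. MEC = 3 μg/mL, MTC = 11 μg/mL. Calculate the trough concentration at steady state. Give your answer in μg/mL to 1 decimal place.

The dosing interval is 2 half-lives, so f = 2^(−2) = 0.25.
Accumulation ratio R = 1/(1 − f) = 1/0.75 = 4/3.
Single-dose peak C₀ = D/Vd = 270/10 = 27 μg/mL.
Steady-state peak Cmax,ss = C₀·R = 27 × 4/3 ≈ 36.000 μg/mL.
Steady-state trough Cmin,ss = Cmax,ss·f ≈ 36.000 × 0.25 ≈ 9.000 μg/mL.
Trough 9.0 μg/mL vs MEC 3 μg/mL: adequate.

9.0 μg/mL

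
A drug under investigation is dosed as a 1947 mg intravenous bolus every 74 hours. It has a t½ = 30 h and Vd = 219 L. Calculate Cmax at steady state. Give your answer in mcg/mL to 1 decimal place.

10.9 mcg/mL

τ/t½ = 74/30 ≈ 2.4667, so fraction remaining f = (1/2)^(74/30) ≈ 0.1809.
At steady state, accumulation factor R = 1/(1 − e^(−kτ)) ≈ 1.2209.
Each bolus raises the concentration by D/Vd = 1947/219 ≈ 8.890 mcg/mL.
Steady-state peak Cmax,ss = C₀·R ≈ 8.890 × 1.2209 ≈ 10.854 mcg/mL.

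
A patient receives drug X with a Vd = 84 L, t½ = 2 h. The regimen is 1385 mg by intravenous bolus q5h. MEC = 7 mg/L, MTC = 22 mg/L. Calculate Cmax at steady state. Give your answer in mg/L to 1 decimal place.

τ/t½ = 5/2 ≈ 2.5, so fraction remaining f = (1/2)^(5/2) ≈ 0.1768.
Accumulation ratio R = 1/(1 − f) ≈ 1/0.8232 ≈ 1.2148.
Each bolus raises the concentration by D/Vd = 1385/84 ≈ 16.488 mg/L.
Cmax,ss = C₀/(1 − f) ≈ 16.488/0.8232 ≈ 20.029 mg/L.
Peak 20.0 mg/L vs MTC 22 mg/L: below toxic threshold.

20.0 mg/L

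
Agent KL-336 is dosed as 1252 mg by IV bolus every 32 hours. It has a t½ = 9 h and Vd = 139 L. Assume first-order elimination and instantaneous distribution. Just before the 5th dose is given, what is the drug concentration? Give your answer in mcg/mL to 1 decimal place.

f = (1/2)^(τ/t½) = (1/2)^(32/9) ≈ 0.0850.
C₀ = D/Vd = 1252/139 ≈ 9.007 mcg/mL.
Before the 5th dose, 4 doses have been given. Superposition: Cmin = C₀·(f + f² + … + f^4).
≈ 9.007 × (0.0850 + 0.0072 + 0.0006 + 0.0001) ≈ 9.007 × 0.0929 ≈ 0.837 mcg/mL.

0.8 mcg/mL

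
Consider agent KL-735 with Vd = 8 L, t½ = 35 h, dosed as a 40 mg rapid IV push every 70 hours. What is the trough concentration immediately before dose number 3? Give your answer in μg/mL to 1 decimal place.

1.6 μg/mL

f = (1/2)^(τ/t½) = (1/2)^(70/35) ≈ 0.2500.
C₀ = D/Vd = 40/8 ≈ 5.000 μg/mL.
Before the 3rd dose, 2 doses have been given. Superposition: Cmin = C₀·(f + f²).
≈ 5.000 × (0.2500 + 0.0625) ≈ 5.000 × 0.3125 ≈ 1.562 μg/mL.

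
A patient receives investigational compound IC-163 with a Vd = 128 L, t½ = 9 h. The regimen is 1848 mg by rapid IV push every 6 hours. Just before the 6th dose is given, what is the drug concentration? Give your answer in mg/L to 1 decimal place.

22.1 mg/L

f = (1/2)^(τ/t½) = (1/2)^(6/9) ≈ 0.6300.
C₀ = D/Vd = 1848/128 ≈ 14.438 mg/L.
Before the 6th dose, 5 doses have been given. Superposition: Cmin = C₀·(f + f² + … + f^5).
≈ 14.438 × (0.6300 + 0.3969 + 0.2500 + 0.1575 + 0.0992) ≈ 14.438 × 1.5336 ≈ 22.142 mg/L.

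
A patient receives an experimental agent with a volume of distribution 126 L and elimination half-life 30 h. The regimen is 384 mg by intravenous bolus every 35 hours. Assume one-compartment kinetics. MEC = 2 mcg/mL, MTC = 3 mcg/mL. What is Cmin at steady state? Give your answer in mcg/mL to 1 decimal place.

2.4 mcg/mL

Over one 35-h interval, 35/30 ≈ 1.1667 half-lives elapse, leaving f ≈ 0.4454 of each dose.
Accumulation ratio R = 1/(1 − f) ≈ 1/0.5546 ≈ 1.8031.
Each bolus raises the concentration by D/Vd = 384/126 ≈ 3.048 mcg/mL.
Steady-state peak Cmax,ss = C₀·R ≈ 3.048 × 1.8031 ≈ 5.496 mcg/mL.
Steady-state trough Cmin,ss = Cmax,ss·f ≈ 5.496 × 0.4454 ≈ 2.448 mcg/mL.
Trough 2.4 mcg/mL vs MEC 2 mcg/mL: adequate.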